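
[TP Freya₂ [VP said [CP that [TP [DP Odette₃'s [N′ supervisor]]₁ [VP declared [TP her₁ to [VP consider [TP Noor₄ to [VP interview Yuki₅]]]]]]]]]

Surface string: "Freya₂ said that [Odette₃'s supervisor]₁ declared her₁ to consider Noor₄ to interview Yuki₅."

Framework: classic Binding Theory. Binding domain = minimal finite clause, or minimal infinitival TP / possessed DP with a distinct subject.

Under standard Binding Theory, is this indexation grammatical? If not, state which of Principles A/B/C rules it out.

The two coindexed NPs are *[Odette₃'s supervisor]₁* and *her₁*.
*her₁* is a pronoun. Its binding domain is the embedded TP, whose subject is [Odette₃'s supervisor]₁.
*[Odette₃'s supervisor]₁* c-commands it within that domain and carries the same index.
The pronoun is locally bound → Principle B violation.

Principle B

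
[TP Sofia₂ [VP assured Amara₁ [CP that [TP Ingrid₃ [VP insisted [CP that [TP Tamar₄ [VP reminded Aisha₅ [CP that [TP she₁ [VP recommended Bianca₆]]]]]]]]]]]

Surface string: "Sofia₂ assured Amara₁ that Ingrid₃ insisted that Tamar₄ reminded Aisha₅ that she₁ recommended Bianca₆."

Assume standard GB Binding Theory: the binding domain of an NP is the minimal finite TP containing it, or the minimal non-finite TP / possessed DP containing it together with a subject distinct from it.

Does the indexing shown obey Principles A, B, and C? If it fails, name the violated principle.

The two coindexed NPs are *Amara₁* and *she₁*.
*she₁* is a pronoun; nothing c-commands it within its binding domain (the embedded TP.), so Principle B holds trivially.
*Amara₁* is an R-expression; *she₁* does not c-command it, and no other NP shares its index, so Principle C is satisfied.
All principles are respected.

grammatical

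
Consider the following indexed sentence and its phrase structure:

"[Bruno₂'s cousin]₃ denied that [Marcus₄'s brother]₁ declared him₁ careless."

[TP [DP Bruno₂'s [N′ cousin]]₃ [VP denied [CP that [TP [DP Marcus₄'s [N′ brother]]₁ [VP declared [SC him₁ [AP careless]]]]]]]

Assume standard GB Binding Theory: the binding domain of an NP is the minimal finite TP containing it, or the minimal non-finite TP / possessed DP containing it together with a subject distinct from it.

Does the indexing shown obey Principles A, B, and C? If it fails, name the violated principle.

Principle B

The two coindexed NPs are *[Marcus₄'s brother]₁* and *him₁*.
*him₁* is a pronoun. Its binding domain is the embedded TP, whose subject is [Marcus₄'s brother]₁.
*[Marcus₄'s brother]₁* c-commands it within that domain and carries the same index.
The pronoun is locally bound → Principle B violation.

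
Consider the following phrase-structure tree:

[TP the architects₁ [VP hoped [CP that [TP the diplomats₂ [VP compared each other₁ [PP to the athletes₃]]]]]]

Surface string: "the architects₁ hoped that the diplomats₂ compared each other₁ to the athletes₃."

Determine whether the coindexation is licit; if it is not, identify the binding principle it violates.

The two coindexed NPs are *the architects₁* and *each other₁*.
*each other₁* is an anaphor. Principle A requires it to be bound within its binding domain — the embedded TP, whose subject is the diplomats₂.
Within that domain it is c-commanded by *the diplomats₂*, which does not share its index.
*the architects₁* does c-command the anaphor, but from outside its binding domain.
The anaphor is unbound in its domain → Principle A violation.

Principle A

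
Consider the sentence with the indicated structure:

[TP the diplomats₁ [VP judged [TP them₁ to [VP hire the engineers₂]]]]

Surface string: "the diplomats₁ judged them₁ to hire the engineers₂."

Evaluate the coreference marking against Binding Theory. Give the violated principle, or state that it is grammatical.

The two coindexed NPs are *the diplomats₁* and *them₁*.
*them₁* is a pronoun. Its binding domain is the matrix TP, whose subject is the diplomats₁.
*the diplomats₁* c-commands it within that domain and carries the same index.
The pronoun is locally bound → Principle B violation.

Principle B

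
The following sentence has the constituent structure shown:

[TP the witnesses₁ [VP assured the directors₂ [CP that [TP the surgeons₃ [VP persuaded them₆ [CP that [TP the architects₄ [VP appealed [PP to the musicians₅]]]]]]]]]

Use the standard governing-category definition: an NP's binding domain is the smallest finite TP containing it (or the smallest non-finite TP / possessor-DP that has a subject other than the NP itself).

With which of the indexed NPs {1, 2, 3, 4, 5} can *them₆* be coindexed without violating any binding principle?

*them* is a pronoun, so Principle B applies: it must be free in its binding domain.
Binding domain of *them₆*: the embedded TP, whose subject is the surgeons₃.
*the witnesses₁* c-commands the pronoun but from outside its binding domain, and is not c-commanded by it → coindexation permitted.
*the directors₂* c-commands the pronoun but from outside its binding domain, and is not c-commanded by it → coindexation permitted.
*the surgeons₃* c-commands the pronoun within its binding domain → coindexation would violate Principle B.
*the architects₄*: the pronoun c-commands this R-expression → coindexation would violate Principle C on *the architects₄*.
*the musicians₅*: the pronoun c-commands this R-expression → coindexation would violate Principle C on *the musicians₅*.

{1, 2}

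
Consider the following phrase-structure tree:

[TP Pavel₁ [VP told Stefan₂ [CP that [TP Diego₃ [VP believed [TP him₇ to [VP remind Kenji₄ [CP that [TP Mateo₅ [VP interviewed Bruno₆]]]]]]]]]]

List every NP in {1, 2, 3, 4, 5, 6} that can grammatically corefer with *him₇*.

{1, 2}

*him* is a pronoun, so Principle B applies: it must be free in its binding domain.
Binding domain of *him₇*: the embedded TP, whose subject is Diego₃.
*Pavel₁* c-commands the pronoun but from outside its binding domain, and is not c-commanded by it → coindexation permitted.
*Stefan₂* c-commands the pronoun but from outside its binding domain, and is not c-commanded by it → coindexation permitted.
*Diego₃* c-commands the pronoun within its binding domain → coindexation would violate Principle B.
*Kenji₄*: the pronoun c-commands this R-expression → coindexation would violate Principle C on *Kenji₄*.
*Mateo₅*: the pronoun c-commands this R-expression → coindexation would violate Principle C on *Mateo₅*.
*Bruno₆*: the pronoun c-commands this R-expression → coindexation would violate Principle C on *Bruno₆*.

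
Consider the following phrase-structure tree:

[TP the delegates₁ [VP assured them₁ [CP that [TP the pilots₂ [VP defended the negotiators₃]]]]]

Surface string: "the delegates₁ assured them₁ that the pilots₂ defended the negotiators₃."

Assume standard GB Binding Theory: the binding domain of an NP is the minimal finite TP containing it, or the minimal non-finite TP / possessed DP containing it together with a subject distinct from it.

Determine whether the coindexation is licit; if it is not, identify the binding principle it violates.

Principle B

The two coindexed NPs are *the delegates₁* and *them₁*.
*them₁* is a pronoun. Its binding domain is the matrix TP, whose subject is the delegates₁.
*the delegates₁* c-commands it within that domain and carries the same index.
The pronoun is locally bound → Principle B violation.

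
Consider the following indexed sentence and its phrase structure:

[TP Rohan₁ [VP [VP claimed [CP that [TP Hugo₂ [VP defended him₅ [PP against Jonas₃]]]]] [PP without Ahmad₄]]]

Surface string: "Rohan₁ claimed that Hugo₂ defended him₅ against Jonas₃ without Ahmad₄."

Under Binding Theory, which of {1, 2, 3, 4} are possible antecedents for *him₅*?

*him* is a pronoun, so Principle B applies: it must be free in its binding domain.
Binding domain of *him₅*: the embedded TP, whose subject is Hugo₂.
*Rohan₁* c-commands the pronoun but from outside its binding domain, and is not c-commanded by it → coindexation permitted.
*Hugo₂* c-commands the pronoun within its binding domain → coindexation would violate Principle B.
*Jonas₃*: the pronoun c-commands this R-expression → coindexation would violate Principle C on *Jonas₃*.
*Ahmad₄* and the pronoun do not c-command one another → neither Principle B nor Principle C is at stake; coindexation permitted.

{1, 4}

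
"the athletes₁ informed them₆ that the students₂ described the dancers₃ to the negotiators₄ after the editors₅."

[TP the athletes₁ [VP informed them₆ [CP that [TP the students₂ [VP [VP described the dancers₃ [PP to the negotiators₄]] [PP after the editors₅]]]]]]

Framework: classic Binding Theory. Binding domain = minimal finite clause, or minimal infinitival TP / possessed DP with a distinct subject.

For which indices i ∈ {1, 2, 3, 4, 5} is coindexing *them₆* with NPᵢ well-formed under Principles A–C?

none

*them* is a pronoun, so Principle B applies: it must be free in its binding domain.
Binding domain of *them₆*: the matrix TP, whose subject is the athletes₁.
*the athletes₁* c-commands the pronoun within its binding domain → coindexation would violate Principle B.
*the students₂*: the pronoun c-commands this R-expression → coindexation would violate Principle C on *the students₂*.
*the dancers₃*: the pronoun c-commands this R-expression → coindexation would violate Principle C on *the dancers₃*.
*the negotiators₄*: the pronoun c-commands this R-expression → coindexation would violate Principle C on *the negotiators₄*.
*the editors₅*: the pronoun c-commands this R-expression → coindexation would violate Principle C on *the editors₅*.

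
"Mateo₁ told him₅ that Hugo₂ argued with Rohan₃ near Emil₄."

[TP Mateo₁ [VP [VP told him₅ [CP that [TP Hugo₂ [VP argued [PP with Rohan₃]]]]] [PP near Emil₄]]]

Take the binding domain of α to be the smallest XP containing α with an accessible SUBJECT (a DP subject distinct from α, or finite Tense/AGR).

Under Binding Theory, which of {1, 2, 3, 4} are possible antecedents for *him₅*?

{4}

*him* is a pronoun, so Principle B applies: it must be free in its binding domain.
Binding domain of *him₅*: the matrix TP, whose subject is Mateo₁.
*Mateo₁* c-commands the pronoun within its binding domain → coindexation would violate Principle B.
*Hugo₂*: the pronoun c-commands this R-expression → coindexation would violate Principle C on *Hugo₂*.
*Rohan₃*: the pronoun c-commands this R-expression → coindexation would violate Principle C on *Rohan₃*.
*Emil₄* and the pronoun do not c-command one another → neither Principle B nor Principle C is at stake; coindexation permitted.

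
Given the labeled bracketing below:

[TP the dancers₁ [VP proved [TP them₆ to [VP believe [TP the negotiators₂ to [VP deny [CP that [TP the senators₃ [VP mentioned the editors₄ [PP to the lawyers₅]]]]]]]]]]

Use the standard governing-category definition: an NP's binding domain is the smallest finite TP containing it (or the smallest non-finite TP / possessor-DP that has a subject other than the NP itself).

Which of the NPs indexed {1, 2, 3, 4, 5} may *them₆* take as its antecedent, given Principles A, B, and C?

none

*them* is a pronoun, so Principle B applies: it must be free in its binding domain.
Binding domain of *them₆*: the matrix TP, whose subject is the dancers₁.
*the dancers₁* c-commands the pronoun within its binding domain → coindexation would violate Principle B.
*the negotiators₂*: the pronoun c-commands this R-expression → coindexation would violate Principle C on *the negotiators₂*.
*the senators₃*: the pronoun c-commands this R-expression → coindexation would violate Principle C on *the senators₃*.
*the editors₄*: the pronoun c-commands this R-expression → coindexation would violate Principle C on *the editors₄*.
*the lawyers₅*: the pronoun c-commands this R-expression → coindexation would violate Principle C on *the lawyers₅*.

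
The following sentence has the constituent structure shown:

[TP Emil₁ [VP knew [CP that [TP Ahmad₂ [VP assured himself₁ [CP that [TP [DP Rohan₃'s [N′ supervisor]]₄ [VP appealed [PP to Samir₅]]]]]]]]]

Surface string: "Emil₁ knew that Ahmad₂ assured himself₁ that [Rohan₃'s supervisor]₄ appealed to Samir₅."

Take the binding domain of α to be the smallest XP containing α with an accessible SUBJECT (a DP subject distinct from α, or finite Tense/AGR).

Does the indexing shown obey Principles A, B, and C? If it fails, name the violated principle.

The two coindexed NPs are *Emil₁* and *himself₁*.
*himself₁* is an anaphor. Principle A requires it to be bound within its binding domain — the embedded TP, whose subject is Ahmad₂.
Within that domain it is c-commanded by *Ahmad₂*, which does not share its index.
*Emil₁* does c-command the anaphor, but from outside its binding domain.
The anaphor is unbound in its domain → Principle A violation.

Principle A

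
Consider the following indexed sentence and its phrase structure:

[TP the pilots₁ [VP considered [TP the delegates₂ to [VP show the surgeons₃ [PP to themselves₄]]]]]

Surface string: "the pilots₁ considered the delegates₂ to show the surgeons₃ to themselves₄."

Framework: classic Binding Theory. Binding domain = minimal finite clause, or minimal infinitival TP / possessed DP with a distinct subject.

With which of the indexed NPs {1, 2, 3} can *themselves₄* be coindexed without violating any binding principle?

*themselves* is an anaphor, so Principle A applies: it must be bound in its binding domain.
Binding domain of *themselves₄*: the embedded TP, whose subject is the delegates₂.
*the pilots₁* c-commands the anaphor but is outside its binding domain → cannot satisfy Principle A.
*the delegates₂* c-commands the anaphor within its binding domain → licit binder.
*the surgeons₃* c-commands the anaphor within its binding domain → licit binder.

{2, 3}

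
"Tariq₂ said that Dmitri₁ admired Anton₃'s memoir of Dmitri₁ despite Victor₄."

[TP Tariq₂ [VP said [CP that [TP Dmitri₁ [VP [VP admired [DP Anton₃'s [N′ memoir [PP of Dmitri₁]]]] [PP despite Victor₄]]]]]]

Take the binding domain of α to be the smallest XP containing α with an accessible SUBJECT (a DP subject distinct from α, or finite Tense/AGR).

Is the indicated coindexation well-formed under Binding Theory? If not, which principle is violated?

Principle C

The two coindexed NPs are *Dmitri₁* (the lower occurrence) and *Dmitri₁* (the higher occurrence).
*Dmitri₁* (the lower occurrence) is an R-expression. Principle C requires it to be free everywhere.
*Dmitri₁* (the higher occurrence) c-commands it and carries the same index.
The R-expression is bound → Principle C violation.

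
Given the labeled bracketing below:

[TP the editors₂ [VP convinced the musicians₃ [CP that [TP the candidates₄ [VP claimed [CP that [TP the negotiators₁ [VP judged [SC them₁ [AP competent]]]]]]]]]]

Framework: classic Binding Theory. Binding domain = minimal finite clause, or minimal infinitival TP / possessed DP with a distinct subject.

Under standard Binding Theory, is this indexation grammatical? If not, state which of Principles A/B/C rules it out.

Principle B

The two coindexed NPs are *the negotiators₁* and *them₁*.
*them₁* is a pronoun. Its binding domain is the embedded TP, whose subject is the negotiators₁.
*the negotiators₁* c-commands it within that domain and carries the same index.
The pronoun is locally bound → Principle B violation.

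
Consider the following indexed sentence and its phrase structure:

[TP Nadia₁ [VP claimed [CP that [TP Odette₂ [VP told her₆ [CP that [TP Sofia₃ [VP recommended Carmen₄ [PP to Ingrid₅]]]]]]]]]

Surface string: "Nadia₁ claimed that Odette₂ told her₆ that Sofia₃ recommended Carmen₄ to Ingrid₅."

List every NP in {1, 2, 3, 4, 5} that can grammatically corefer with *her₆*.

{1}

*her* is a pronoun, so Principle B applies: it must be free in its binding domain.
Binding domain of *her₆*: the embedded TP, whose subject is Odette₂.
*Nadia₁* c-commands the pronoun but from outside its binding domain, and is not c-commanded by it → coindexation permitted.
*Odette₂* c-commands the pronoun within its binding domain → coindexation would violate Principle B.
*Sofia₃*: the pronoun c-commands this R-expression → coindexation would violate Principle C on *Sofia₃*.
*Carmen₄*: the pronoun c-commands this R-expression → coindexation would violate Principle C on *Carmen₄*.
*Ingrid₅*: the pronoun c-commands this R-expression → coindexation would violate Principle C on *Ingrid₅*.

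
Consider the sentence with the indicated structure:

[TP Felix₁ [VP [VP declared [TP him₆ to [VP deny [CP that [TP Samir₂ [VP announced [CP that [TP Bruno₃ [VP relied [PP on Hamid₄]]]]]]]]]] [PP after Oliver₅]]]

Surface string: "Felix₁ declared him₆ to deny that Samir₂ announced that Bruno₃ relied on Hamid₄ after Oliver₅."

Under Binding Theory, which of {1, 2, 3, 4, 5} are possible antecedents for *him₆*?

*him* is a pronoun, so Principle B applies: it must be free in its binding domain.
Binding domain of *him₆*: the matrix TP, whose subject is Felix₁.
*Felix₁* c-commands the pronoun within its binding domain → coindexation would violate Principle B.
*Samir₂*: the pronoun c-commands this R-expression → coindexation would violate Principle C on *Samir₂*.
*Bruno₃*: the pronoun c-commands this R-expression → coindexation would violate Principle C on *Bruno₃*.
*Hamid₄*: the pronoun c-commands this R-expression → coindexation would violate Principle C on *Hamid₄*.
*Oliver₅* and the pronoun do not c-command one another → neither Principle B nor Principle C is at stake; coindexation permitted.

{5}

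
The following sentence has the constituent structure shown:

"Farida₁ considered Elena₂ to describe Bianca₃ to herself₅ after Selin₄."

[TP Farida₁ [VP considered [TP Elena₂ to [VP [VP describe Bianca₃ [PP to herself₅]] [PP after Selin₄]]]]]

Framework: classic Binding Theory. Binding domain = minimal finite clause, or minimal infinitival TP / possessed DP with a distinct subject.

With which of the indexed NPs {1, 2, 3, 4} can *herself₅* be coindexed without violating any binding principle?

*herself* is an anaphor, so Principle A applies: it must be bound in its binding domain.
Binding domain of *herself₅*: the embedded TP, whose subject is Elena₂.
*Farida₁* c-commands the anaphor but is outside its binding domain → cannot satisfy Principle A.
*Elena₂* c-commands the anaphor within its binding domain → licit binder.
*Bianca₃* c-commands the anaphor within its binding domain → licit binder.
*Selin₄* does not c-command the anaphor → cannot bind it.

{2, 3}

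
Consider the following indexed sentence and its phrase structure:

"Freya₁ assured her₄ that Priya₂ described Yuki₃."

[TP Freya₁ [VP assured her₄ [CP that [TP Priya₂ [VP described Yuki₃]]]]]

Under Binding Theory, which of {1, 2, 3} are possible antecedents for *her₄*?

*her* is a pronoun, so Principle B applies: it must be free in its binding domain.
Binding domain of *her₄*: the matrix TP, whose subject is Freya₁.
*Freya₁* c-commands the pronoun within its binding domain → coindexation would violate Principle B.
*Priya₂*: the pronoun c-commands this R-expression → coindexation would violate Principle C on *Priya₂*.
*Yuki₃*: the pronoun c-commands this R-expression → coindexation would violate Principle C on *Yuki₃*.

none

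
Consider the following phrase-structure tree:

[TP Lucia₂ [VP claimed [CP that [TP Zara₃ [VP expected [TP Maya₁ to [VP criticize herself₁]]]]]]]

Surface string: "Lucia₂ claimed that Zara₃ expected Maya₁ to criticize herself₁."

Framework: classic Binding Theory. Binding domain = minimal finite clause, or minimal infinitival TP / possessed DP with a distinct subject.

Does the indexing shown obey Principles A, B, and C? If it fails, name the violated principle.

grammatical

The two coindexed NPs are *Maya₁* and *herself₁*.
*herself₁* is an anaphor; its binding domain is the embedded TP, whose subject is Maya₁. *Maya₁* c-commands it within that domain and shares its index, so Principle A is satisfied.
*Maya₁* is an R-expression; *herself₁* does not c-command it, and no other NP shares its index, so Principle C is satisfied.
All principles are respected.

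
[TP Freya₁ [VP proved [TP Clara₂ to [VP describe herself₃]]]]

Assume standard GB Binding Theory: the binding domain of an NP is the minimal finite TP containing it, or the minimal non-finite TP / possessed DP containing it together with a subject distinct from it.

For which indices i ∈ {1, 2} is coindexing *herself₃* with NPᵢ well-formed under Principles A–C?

{2}

*herself* is an anaphor, so Principle A applies: it must be bound in its binding domain.
Binding domain of *herself₃*: the embedded TP, whose subject is Clara₂.
*Freya₁* c-commands the anaphor but is outside its binding domain → cannot satisfy Principle A.
*Clara₂* c-commands the anaphor within its binding domain → licit binder.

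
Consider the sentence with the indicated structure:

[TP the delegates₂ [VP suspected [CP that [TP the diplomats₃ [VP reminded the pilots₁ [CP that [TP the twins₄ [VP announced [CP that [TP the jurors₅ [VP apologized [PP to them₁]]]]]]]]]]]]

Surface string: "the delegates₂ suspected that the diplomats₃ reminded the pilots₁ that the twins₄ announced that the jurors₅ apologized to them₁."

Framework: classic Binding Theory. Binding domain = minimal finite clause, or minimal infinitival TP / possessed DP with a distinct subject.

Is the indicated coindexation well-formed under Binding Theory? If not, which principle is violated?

grammatical

The two coindexed NPs are *the pilots₁* and *them₁*.
*them₁* is a pronoun; its binding domain is the embedded TP, whose subject is the jurors₅. Within that domain it is c-commanded only by *the jurors₅*, which carries a different index — the pronoun is free locally, so Principle B holds.
*the pilots₁* is an R-expression; *them₁* does not c-command it, and no other NP shares its index, so Principle C is satisfied.
All principles are respected.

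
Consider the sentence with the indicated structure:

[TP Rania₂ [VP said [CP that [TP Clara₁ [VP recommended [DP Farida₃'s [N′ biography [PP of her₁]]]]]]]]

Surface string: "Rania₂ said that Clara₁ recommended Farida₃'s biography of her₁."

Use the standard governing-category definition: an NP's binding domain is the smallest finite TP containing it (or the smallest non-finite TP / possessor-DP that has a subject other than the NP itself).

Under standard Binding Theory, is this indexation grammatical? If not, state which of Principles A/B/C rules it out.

grammatical

The two coindexed NPs are *Clara₁* and *her₁*.
*her₁* is a pronoun; its binding domain is the possessed DP, whose subject is Farida₃. Within that domain it is c-commanded only by *Farida₃*, which carries a different index — the pronoun is free locally, so Principle B holds.
*Clara₁* is an R-expression; *her₁* does not c-command it, and no other NP shares its index, so Principle C is satisfied.
All principles are respected.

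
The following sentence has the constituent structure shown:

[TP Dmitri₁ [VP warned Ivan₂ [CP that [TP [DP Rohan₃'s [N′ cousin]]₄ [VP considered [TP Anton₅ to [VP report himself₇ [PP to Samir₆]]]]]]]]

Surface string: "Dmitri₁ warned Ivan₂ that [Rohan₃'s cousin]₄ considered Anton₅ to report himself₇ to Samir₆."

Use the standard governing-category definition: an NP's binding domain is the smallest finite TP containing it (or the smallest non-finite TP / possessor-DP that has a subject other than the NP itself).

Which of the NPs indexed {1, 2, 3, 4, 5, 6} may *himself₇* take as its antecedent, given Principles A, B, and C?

{5}

*himself* is an anaphor, so Principle A applies: it must be bound in its binding domain.
Binding domain of *himself₇*: the embedded TP, whose subject is Anton₅.
*Dmitri₁* c-commands the anaphor but is outside its binding domain → cannot satisfy Principle A.
*Ivan₂* c-commands the anaphor but is outside its binding domain → cannot satisfy Principle A.
*Rohan₃* does not c-command the anaphor → cannot bind it.
*[Rohan₃'s cousin]₄* c-commands the anaphor but is outside its binding domain → cannot satisfy Principle A.
*Anton₅* c-commands the anaphor within its binding domain → licit binder.
*Samir₆* does not c-command the anaphor → cannot bind it.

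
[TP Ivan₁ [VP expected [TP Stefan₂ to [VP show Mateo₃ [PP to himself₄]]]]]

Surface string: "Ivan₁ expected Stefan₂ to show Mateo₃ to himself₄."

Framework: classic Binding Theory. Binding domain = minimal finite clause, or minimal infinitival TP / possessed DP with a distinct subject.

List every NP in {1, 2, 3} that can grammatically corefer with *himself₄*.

*himself* is an anaphor, so Principle A applies: it must be bound in its binding domain.
Binding domain of *himself₄*: the embedded TP, whose subject is Stefan₂.
*Ivan₁* c-commands the anaphor but is outside its binding domain → cannot satisfy Principle A.
*Stefan₂* c-commands the anaphor within its binding domain → licit binder.
*Mateo₃* c-commands the anaphor within its binding domain → licit binder.

{2, 3}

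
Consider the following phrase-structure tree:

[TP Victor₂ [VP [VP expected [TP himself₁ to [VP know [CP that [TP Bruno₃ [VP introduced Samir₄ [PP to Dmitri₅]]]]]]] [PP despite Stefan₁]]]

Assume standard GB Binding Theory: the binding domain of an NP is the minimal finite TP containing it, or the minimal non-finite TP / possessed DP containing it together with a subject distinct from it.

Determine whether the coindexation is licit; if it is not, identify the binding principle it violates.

The two coindexed NPs are *Stefan₁* and *himself₁*.
*himself₁* is an anaphor. Principle A requires it to be bound within its binding domain — the matrix TP, whose subject is Victor₂.
Within that domain it is c-commanded by *Victor₂*, which does not share its index.
*Stefan₁* does not c-command the anaphor at all.
The anaphor is unbound in its domain → Principle A violation.

Principle A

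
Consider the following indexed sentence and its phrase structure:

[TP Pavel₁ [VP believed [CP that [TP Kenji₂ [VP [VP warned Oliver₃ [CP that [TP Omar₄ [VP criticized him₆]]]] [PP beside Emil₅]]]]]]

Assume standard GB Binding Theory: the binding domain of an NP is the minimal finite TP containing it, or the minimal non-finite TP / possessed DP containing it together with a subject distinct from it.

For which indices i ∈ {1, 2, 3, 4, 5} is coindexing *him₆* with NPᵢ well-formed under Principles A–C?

*him* is a pronoun, so Principle B applies: it must be free in its binding domain.
Binding domain of *him₆*: the embedded TP, whose subject is Omar₄.
*Pavel₁* c-commands the pronoun but from outside its binding domain, and is not c-commanded by it → coindexation permitted.
*Kenji₂* c-commands the pronoun but from outside its binding domain, and is not c-commanded by it → coindexation permitted.
*Oliver₃* c-commands the pronoun but from outside its binding domain, and is not c-commanded by it → coindexation permitted.
*Omar₄* c-commands the pronoun within its binding domain → coindexation would violate Principle B.
*Emil₅* and the pronoun do not c-command one another → neither Principle B nor Principle C is at stake; coindexation permitted.

{1, 2, 3, 5}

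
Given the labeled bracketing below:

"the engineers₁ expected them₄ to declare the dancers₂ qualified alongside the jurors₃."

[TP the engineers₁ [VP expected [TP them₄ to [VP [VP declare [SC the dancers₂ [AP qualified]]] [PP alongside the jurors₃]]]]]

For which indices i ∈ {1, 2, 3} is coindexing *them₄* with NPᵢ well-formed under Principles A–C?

*them* is a pronoun, so Principle B applies: it must be free in its binding domain.
Binding domain of *them₄*: the matrix TP, whose subject is the engineers₁.
*the engineers₁* c-commands the pronoun within its binding domain → coindexation would violate Principle B.
*the dancers₂*: the pronoun c-commands this R-expression → coindexation would violate Principle C on *the dancers₂*.
*the jurors₃*: the pronoun c-commands this R-expression → coindexation would violate Principle C on *the jurors₃*.

none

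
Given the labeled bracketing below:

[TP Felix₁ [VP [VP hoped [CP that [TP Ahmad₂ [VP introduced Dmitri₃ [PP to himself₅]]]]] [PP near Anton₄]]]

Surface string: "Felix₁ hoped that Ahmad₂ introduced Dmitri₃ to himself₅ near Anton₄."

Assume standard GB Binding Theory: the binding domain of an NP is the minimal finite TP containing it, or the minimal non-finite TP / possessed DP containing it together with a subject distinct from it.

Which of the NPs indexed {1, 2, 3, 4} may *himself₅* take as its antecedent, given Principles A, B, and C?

{2, 3}

*himself* is an anaphor, so Principle A applies: it must be bound in its binding domain.
Binding domain of *himself₅*: the embedded TP, whose subject is Ahmad₂.
*Felix₁* c-commands the anaphor but is outside its binding domain → cannot satisfy Principle A.
*Ahmad₂* c-commands the anaphor within its binding domain → licit binder.
*Dmitri₃* c-commands the anaphor within its binding domain → licit binder.
*Anton₄* does not c-command the anaphor → cannot bind it.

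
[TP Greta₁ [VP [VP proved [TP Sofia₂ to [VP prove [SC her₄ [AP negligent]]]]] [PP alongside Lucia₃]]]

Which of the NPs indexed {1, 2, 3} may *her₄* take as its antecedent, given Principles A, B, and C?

{1, 3}

*her* is a pronoun, so Principle B applies: it must be free in its binding domain.
Binding domain of *her₄*: the embedded TP, whose subject is Sofia₂.
*Greta₁* c-commands the pronoun but from outside its binding domain, and is not c-commanded by it → coindexation permitted.
*Sofia₂* c-commands the pronoun within its binding domain → coindexation would violate Principle B.
*Lucia₃* and the pronoun do not c-command one another → neither Principle B nor Principle C is at stake; coindexation permitted.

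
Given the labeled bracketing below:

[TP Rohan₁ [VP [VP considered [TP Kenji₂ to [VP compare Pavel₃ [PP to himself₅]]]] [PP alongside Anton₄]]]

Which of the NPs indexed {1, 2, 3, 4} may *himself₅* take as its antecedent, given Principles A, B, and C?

*himself* is an anaphor, so Principle A applies: it must be bound in its binding domain.
Binding domain of *himself₅*: the embedded TP, whose subject is Kenji₂.
*Rohan₁* c-commands the anaphor but is outside its binding domain → cannot satisfy Principle A.
*Kenji₂* c-commands the anaphor within its binding domain → licit binder.
*Pavel₃* c-commands the anaphor within its binding domain → licit binder.
*Anton₄* does not c-command the anaphor → cannot bind it.

{2, 3}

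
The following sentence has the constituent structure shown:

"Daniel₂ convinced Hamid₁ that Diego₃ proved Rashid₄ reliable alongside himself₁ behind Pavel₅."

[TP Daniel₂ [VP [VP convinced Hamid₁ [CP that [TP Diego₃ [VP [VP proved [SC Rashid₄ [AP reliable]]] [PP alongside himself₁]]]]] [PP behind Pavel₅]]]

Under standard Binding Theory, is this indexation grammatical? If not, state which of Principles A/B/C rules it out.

Principle A

The two coindexed NPs are *Hamid₁* and *himself₁*.
*himself₁* is an anaphor. Principle A requires it to be bound within its binding domain — the embedded TP, whose subject is Diego₃.
Within that domain it is c-commanded by *Diego₃*, which does not share its index.
*Hamid₁* does c-command the anaphor, but from outside its binding domain.
The anaphor is unbound in its domain → Principle A violation.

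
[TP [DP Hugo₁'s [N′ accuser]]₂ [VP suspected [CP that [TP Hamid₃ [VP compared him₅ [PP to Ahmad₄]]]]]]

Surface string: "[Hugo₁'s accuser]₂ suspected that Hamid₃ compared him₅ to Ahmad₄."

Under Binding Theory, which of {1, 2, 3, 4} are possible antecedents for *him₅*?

*him* is a pronoun, so Principle B applies: it must be free in its binding domain.
Binding domain of *him₅*: the embedded TP, whose subject is Hamid₃.
*Hugo₁* and the pronoun do not c-command one another → neither Principle B nor Principle C is at stake; coindexation permitted.
*[Hugo₁'s accuser]₂* c-commands the pronoun but from outside its binding domain, and is not c-commanded by it → coindexation permitted.
*Hamid₃* c-commands the pronoun within its binding domain → coindexation would violate Principle B.
*Ahmad₄*: the pronoun c-commands this R-expression → coindexation would violate Principle C on *Ahmad₄*.

{1, 2}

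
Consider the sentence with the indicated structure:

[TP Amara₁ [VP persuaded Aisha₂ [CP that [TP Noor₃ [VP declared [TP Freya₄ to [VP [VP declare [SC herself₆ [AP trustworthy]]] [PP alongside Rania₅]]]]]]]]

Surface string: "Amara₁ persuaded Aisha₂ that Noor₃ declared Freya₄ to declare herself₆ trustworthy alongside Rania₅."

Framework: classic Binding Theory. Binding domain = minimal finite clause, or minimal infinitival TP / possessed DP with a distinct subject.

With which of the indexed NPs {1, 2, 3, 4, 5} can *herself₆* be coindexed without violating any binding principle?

{4}

*herself* is an anaphor, so Principle A applies: it must be bound in its binding domain.
Binding domain of *herself₆*: the embedded TP, whose subject is Freya₄.
*Amara₁* c-commands the anaphor but is outside its binding domain → cannot satisfy Principle A.
*Aisha₂* c-commands the anaphor but is outside its binding domain → cannot satisfy Principle A.
*Noor₃* c-commands the anaphor but is outside its binding domain → cannot satisfy Principle A.
*Freya₄* c-commands the anaphor within its binding domain → licit binder.
*Rania₅* does not c-command the anaphor → cannot bind it.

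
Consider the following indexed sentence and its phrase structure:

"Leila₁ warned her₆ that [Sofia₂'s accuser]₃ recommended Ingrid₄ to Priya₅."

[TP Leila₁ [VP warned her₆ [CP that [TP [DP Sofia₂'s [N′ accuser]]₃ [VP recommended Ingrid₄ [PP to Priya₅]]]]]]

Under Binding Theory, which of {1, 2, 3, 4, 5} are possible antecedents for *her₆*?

none

*her* is a pronoun, so Principle B applies: it must be free in its binding domain.
Binding domain of *her₆*: the matrix TP, whose subject is Leila₁.
*Leila₁* c-commands the pronoun within its binding domain → coindexation would violate Principle B.
*Sofia₂*: the pronoun c-commands this R-expression → coindexation would violate Principle C on *Sofia₂*.
*[Sofia₂'s accuser]₃*: the pronoun c-commands this R-expression → coindexation would violate Principle C on *[Sofia₂'s accuser]₃*.
*Ingrid₄*: the pronoun c-commands this R-expression → coindexation would violate Principle C on *Ingrid₄*.
*Priya₅*: the pronoun c-commands this R-expression → coindexation would violate Principle C on *Priya₅*.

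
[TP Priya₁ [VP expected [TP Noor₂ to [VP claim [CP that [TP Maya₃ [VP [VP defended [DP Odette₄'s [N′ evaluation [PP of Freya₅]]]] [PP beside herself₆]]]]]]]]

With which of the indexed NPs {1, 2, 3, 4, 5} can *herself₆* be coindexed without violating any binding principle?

{3}

*herself* is an anaphor, so Principle A applies: it must be bound in its binding domain.
Binding domain of *herself₆*: the embedded TP, whose subject is Maya₃.
*Priya₁* c-commands the anaphor but is outside its binding domain → cannot satisfy Principle A.
*Noor₂* c-commands the anaphor but is outside its binding domain → cannot satisfy Principle A.
*Maya₃* c-commands the anaphor within its binding domain → licit binder.
*Odette₄* does not c-command the anaphor → cannot bind it.
*Freya₅* does not c-command the anaphor → cannot bind it.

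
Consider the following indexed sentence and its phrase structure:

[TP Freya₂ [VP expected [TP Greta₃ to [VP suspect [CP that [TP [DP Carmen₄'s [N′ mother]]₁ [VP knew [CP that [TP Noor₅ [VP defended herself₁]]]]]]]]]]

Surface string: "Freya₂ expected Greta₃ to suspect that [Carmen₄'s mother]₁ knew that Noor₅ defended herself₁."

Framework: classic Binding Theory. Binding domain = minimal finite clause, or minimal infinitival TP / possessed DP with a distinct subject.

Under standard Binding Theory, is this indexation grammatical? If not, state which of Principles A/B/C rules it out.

The two coindexed NPs are *[Carmen₄'s mother]₁* and *herself₁*.
*herself₁* is an anaphor. Principle A requires it to be bound within its binding domain — the embedded TP, whose subject is Noor₅.
Within that domain it is c-commanded by *Noor₅*, which does not share its index.
*[Carmen₄'s mother]₁* does c-command the anaphor, but from outside its binding domain.
The anaphor is unbound in its domain → Principle A violation.

Principle A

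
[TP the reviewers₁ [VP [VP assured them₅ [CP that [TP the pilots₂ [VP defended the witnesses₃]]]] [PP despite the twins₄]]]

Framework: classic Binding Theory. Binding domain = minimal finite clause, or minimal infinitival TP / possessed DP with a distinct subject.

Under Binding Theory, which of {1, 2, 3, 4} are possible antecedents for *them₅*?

*them* is a pronoun, so Principle B applies: it must be free in its binding domain.
Binding domain of *them₅*: the matrix TP, whose subject is the reviewers₁.
*the reviewers₁* c-commands the pronoun within its binding domain → coindexation would violate Principle B.
*the pilots₂*: the pronoun c-commands this R-expression → coindexation would violate Principle C on *the pilots₂*.
*the witnesses₃*: the pronoun c-commands this R-expression → coindexation would violate Principle C on *the witnesses₃*.
*the twins₄* and the pronoun do not c-command one another → neither Principle B nor Principle C is at stake; coindexation permitted.

{4}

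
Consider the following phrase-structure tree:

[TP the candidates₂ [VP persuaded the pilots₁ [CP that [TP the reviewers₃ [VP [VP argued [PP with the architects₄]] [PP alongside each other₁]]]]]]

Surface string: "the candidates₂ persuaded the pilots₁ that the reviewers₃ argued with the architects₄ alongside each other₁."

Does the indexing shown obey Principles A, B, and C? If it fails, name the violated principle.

The two coindexed NPs are *the pilots₁* and *each other₁*.
*each other₁* is an anaphor. Principle A requires it to be bound within its binding domain — the embedded TP, whose subject is the reviewers₃.
Within that domain it is c-commanded by *the reviewers₃*, which does not share its index.
*the pilots₁* does c-command the anaphor, but from outside its binding domain.
The anaphor is unbound in its domain → Principle A violation.

Principle A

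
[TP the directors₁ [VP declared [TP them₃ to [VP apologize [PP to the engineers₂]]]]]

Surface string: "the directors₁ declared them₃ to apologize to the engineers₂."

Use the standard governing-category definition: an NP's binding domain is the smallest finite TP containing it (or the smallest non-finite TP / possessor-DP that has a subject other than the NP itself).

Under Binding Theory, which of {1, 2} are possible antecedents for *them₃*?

*them* is a pronoun, so Principle B applies: it must be free in its binding domain.
Binding domain of *them₃*: the matrix TP, whose subject is the directors₁.
*the directors₁* c-commands the pronoun within its binding domain → coindexation would violate Principle B.
*the engineers₂*: the pronoun c-commands this R-expression → coindexation would violate Principle C on *the engineers₂*.

none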